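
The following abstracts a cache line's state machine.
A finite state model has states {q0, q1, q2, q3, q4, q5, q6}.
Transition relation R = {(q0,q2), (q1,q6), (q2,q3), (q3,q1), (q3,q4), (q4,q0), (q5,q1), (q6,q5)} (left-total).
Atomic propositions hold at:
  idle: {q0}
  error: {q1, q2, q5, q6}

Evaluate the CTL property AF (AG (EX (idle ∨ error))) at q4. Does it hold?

Sat(idle ∨ error) = {q0, q1, q2, q5, q6}
Sat(EX (idle ∨ error)) = {s : some successor in {q0, q1, q2, q5, q6}} = {q0, q1, q3, q4, q5, q6}
AG (EX (idle ∨ error)): greatest fixpoint, start Z0 = {q0, q1, q3, q4, q5, q6}, keep only states in Sat with every successor in Z. Z1 = {q1, q3, q4, q5, q6}; Z2 = {q1, q3, q5, q6}; Z3 = {q1, q5, q6}; fixed.
Sat(AG (EX (idle ∨ error))) = {q1, q5, q6}
AF (AG (EX (idle ∨ error))): least fixpoint, start Z0 = {q1, q5, q6}, add states with every successor in Z. Already a fixed point.
Sat(AF (AG (EX (idle ∨ error)))) = {q1, q5, q6}
q4 ∉ Sat(AF (AG (EX (idle ∨ error)))) = {q1, q5, q6}, so the formula does not hold at q4.

No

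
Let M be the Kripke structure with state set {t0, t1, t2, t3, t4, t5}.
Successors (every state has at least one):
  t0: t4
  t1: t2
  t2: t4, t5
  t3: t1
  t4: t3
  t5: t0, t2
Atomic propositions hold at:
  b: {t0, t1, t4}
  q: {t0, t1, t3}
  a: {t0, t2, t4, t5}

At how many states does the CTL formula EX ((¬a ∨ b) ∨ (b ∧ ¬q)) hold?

Sat(¬a) = {t1, t3}
Sat(¬a ∨ b) = {t0, t1, t3, t4}
Sat(¬q) = {t2, t4, t5}
Sat(b ∧ ¬q) = {t4}
Sat((¬a ∨ b) ∨ (b ∧ ¬q)) = {t0, t1, t3, t4}
Sat(EX ((¬a ∨ b) ∨ (b ∧ ¬q))) = {s : some successor in {t0, t1, t3, t4}} = {t0, t2, t3, t4, t5}
|Sat(EX ((¬a ∨ b) ∨ (b ∧ ¬q)))| = |{t0, t2, t3, t4, t5}| = 5.

5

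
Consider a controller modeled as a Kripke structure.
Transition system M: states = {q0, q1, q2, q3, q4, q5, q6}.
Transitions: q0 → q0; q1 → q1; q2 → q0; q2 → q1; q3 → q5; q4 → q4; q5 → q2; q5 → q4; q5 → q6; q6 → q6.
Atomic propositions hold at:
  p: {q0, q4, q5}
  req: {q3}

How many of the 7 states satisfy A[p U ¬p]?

Sat(¬p) = {q1, q2, q3, q6}
A[p U ¬p]: least fixpoint, start Z0 = Sat(¬p) = {q1, q2, q3, q6}, add states in Sat(p) with every successor in Z. Already a fixed point.
Sat(A[p U ¬p]) = {q1, q2, q3, q6}
|Sat(A[p U ¬p])| = |{q1, q2, q3, q6}| = 4.

4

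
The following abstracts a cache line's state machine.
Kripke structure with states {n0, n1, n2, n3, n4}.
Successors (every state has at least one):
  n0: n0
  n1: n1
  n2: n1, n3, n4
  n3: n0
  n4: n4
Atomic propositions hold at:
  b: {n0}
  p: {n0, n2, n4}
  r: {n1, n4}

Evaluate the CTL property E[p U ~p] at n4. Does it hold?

No

Sat(~p) = {n1, n3}
E[p U ~p]: least fixpoint, start Z0 = Sat(~p) = {n1, n3}, add states in Sat(p) with some successor in Z. Z1 = {n1, n2, n3}; fixed.
Sat(E[p U ~p]) = {n1, n2, n3}
n4 ∉ Sat(E[p U ~p]) = {n1, n2, n3}, so the formula does not hold at n4.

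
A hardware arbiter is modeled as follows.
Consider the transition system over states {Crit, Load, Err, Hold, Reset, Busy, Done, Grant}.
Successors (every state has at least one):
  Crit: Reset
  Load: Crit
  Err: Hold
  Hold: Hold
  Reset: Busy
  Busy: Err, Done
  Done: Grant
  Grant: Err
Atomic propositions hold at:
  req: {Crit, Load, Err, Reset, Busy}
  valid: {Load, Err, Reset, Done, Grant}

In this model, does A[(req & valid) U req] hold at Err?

Sat(req & valid) = {Load, Err, Reset}
A[(req & valid) U req]: least fixpoint, start Z0 = Sat(req) = {Crit, Load, Err, Reset, Busy}, add states in Sat(req & valid) with every successor in Z. Already a fixed point.
Sat(A[(req & valid) U req]) = {Crit, Load, Err, Reset, Busy}
Err ∈ Sat(A[(req & valid) U req]) = {Crit, Load, Err, Reset, Busy}, so the formula holds at Err.

Yes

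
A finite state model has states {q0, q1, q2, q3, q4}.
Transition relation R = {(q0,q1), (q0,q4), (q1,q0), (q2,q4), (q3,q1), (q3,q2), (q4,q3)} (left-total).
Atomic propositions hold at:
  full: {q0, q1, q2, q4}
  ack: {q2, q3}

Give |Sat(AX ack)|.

Sat(AX ack) = {s : every successor in {q2, q3}} = {q4}
|Sat(AX ack)| = |{q4}| = 1.

1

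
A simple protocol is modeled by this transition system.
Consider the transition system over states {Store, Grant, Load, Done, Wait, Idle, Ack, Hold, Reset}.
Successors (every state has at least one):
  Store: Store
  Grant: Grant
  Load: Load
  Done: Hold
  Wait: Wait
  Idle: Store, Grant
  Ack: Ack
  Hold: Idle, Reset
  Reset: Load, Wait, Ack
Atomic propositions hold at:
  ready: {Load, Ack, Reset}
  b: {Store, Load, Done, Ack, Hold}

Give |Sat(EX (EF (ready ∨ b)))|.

Sat(ready ∨ b) = {Store, Load, Done, Ack, Hold, Reset}
EF (ready ∨ b): least fixpoint, start Z0 = {Store, Load, Done, Ack, Hold, Reset}, add states with some successor in Z. Z1 = {Store, Load, Done, Idle, Ack, Hold, Reset}; fixed.
Sat(EF (ready ∨ b)) = {Store, Load, Done, Idle, Ack, Hold, Reset}
Sat(EX (EF (ready ∨ b))) = {s : some successor in {Store, Load, Done, Idle, Ack, Hold, Reset}} = {Store, Load, Done, Idle, Ack, Hold, Reset}
|Sat(EX (EF (ready ∨ b)))| = |{Store, Load, Done, Idle, Ack, Hold, Reset}| = 7.

7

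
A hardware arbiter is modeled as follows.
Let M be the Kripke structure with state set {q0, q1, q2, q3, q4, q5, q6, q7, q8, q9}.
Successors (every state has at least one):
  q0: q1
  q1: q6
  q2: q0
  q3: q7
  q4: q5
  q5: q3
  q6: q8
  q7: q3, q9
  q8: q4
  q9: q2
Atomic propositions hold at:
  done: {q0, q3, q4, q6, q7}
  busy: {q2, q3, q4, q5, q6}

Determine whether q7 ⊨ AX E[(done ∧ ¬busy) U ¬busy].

Sat(¬busy) = {q0, q1, q7, q8, q9}
Sat(done ∧ ¬busy) = {q0, q7}
E[(done ∧ ¬busy) U ¬busy]: least fixpoint, start Z0 = Sat(¬busy) = {q0, q1, q7, q8, q9}, add states in Sat(done ∧ ¬busy) with some successor in Z. Already a fixed point.
Sat(E[(done ∧ ¬busy) U ¬busy]) = {q0, q1, q7, q8, q9}
Sat(AX E[(done ∧ ¬busy) U ¬busy]) = {s : every successor in {q0, q1, q7, q8, q9}} = {q0, q2, q3, q6}
q7 ∉ Sat(AX E[(done ∧ ¬busy) U ¬busy]) = {q0, q2, q3, q6}, so the formula does not hold at q7.

No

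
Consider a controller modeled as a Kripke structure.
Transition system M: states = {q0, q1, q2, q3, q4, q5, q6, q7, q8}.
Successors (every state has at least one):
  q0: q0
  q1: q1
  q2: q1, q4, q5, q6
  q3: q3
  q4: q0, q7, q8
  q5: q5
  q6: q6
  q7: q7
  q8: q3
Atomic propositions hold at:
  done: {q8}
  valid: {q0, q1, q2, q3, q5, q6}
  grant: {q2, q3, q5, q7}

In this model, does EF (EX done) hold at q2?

Sat(EX done) = {s : some successor in {q8}} = {q4}
EF (EX done): least fixpoint, start Z0 = {q4}, add states with some successor in Z. Z1 = {q2, q4}; fixed.
Sat(EF (EX done)) = {q2, q4}
q2 ∈ Sat(EF (EX done)) = {q2, q4}, so the formula holds at q2.

Yes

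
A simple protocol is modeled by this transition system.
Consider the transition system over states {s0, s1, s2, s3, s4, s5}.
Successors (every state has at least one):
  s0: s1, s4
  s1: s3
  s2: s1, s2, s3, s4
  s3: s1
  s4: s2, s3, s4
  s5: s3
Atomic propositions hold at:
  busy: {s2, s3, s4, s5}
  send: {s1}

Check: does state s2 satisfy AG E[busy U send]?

E[busy U send]: least fixpoint, start Z0 = Sat(send) = {s1}, add states in Sat(busy) with some successor in Z. Z1 = {s1, s2, s3}; Z2 = {s1, s2, s3, s4, s5}; fixed.
Sat(E[busy U send]) = {s1, s2, s3, s4, s5}
AG E[busy U send]: greatest fixpoint, start Z0 = {s1, s2, s3, s4, s5}, keep only states in Sat with every successor in Z. Already a fixed point.
Sat(AG E[busy U send]) = {s1, s2, s3, s4, s5}
s2 ∈ Sat(AG E[busy U send]) = {s1, s2, s3, s4, s5}, so the formula holds at s2.

Yes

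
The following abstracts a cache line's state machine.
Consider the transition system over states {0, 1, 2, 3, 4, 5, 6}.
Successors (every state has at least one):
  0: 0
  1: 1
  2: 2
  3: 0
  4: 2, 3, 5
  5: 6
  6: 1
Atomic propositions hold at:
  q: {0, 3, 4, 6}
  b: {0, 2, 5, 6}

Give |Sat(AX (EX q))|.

2

Sat(EX q) = {s : some successor in {0, 3, 4, 6}} = {0, 3, 4, 5}
Sat(AX (EX q)) = {s : every successor in {0, 3, 4, 5}} = {0, 3}
|Sat(AX (EX q))| = |{0, 3}| = 2.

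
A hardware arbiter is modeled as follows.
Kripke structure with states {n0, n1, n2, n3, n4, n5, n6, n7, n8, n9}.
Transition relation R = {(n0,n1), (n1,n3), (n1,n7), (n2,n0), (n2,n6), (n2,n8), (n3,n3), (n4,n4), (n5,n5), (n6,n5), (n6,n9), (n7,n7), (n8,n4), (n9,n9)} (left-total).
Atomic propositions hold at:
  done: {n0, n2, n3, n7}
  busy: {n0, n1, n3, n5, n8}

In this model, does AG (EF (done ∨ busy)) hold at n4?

Sat(done ∨ busy) = {n0, n1, n2, n3, n5, n7, n8}
EF (done ∨ busy): least fixpoint, start Z0 = {n0, n1, n2, n3, n5, n7, n8}, add states with some successor in Z. Z1 = {n0, n1, n2, n3, n5, n6, n7, n8}; fixed.
Sat(EF (done ∨ busy)) = {n0, n1, n2, n3, n5, n6, n7, n8}
AG (EF (done ∨ busy)): greatest fixpoint, start Z0 = {n0, n1, n2, n3, n5, n6, n7, n8}, keep only states in Sat with every successor in Z. Z1 = {n0, n1, n2, n3, n5, n7}; Z2 = {n0, n1, n3, n5, n7}; fixed.
Sat(AG (EF (done ∨ busy))) = {n0, n1, n3, n5, n7}
n4 ∉ Sat(AG (EF (done ∨ busy))) = {n0, n1, n3, n5, n7}, so the formula does not hold at n4.

No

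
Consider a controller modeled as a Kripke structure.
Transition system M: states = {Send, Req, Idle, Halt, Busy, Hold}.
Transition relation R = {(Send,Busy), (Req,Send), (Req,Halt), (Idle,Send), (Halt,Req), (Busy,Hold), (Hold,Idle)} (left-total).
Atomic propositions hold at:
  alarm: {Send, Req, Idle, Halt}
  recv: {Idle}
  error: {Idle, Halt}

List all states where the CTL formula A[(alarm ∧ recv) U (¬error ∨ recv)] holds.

{Send, Req, Idle, Busy, Hold}

Sat(alarm ∧ recv) = {Idle}
Sat(¬error) = {Send, Req, Busy, Hold}
Sat(¬error ∨ recv) = {Send, Req, Idle, Busy, Hold}
A[(alarm ∧ recv) U (¬error ∨ recv)]: least fixpoint, start Z0 = Sat((¬error ∨ recv)) = {Send, Req, Idle, Busy, Hold}, add states in Sat(alarm ∧ recv) with every successor in Z. Already a fixed point.
Sat(A[(alarm ∧ recv) U (¬error ∨ recv)]) = {Send, Req, Idle, Busy, Hold}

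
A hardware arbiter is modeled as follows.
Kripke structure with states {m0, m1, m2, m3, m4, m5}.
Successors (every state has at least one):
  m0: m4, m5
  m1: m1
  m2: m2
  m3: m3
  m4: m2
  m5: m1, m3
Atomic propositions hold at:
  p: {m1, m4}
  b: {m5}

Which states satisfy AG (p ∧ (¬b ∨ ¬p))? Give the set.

Sat(¬b) = {m0, m1, m2, m3, m4}
Sat(¬p) = {m0, m2, m3, m5}
Sat(¬b ∨ ¬p) = {m0, m1, m2, m3, m4, m5}
Sat(p ∧ (¬b ∨ ¬p)) = {m1, m4}
AG (p ∧ (¬b ∨ ¬p)): greatest fixpoint, start Z0 = {m1, m4}, keep only states in Sat with every successor in Z. Z1 = {m1}; fixed.
Sat(AG (p ∧ (¬b ∨ ¬p))) = {m1}

{m1}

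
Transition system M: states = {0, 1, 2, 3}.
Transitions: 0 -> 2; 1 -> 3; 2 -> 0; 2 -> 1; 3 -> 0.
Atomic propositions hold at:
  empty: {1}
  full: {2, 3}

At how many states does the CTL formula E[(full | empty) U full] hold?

3

Sat(full | empty) = {1, 2, 3}
E[(full | empty) U full]: least fixpoint, start Z0 = Sat(full) = {2, 3}, add states in Sat(full | empty) with some successor in Z. Z1 = {1, 2, 3}; fixed.
Sat(E[(full | empty) U full]) = {1, 2, 3}
|Sat(E[(full | empty) U full])| = |{1, 2, 3}| = 3.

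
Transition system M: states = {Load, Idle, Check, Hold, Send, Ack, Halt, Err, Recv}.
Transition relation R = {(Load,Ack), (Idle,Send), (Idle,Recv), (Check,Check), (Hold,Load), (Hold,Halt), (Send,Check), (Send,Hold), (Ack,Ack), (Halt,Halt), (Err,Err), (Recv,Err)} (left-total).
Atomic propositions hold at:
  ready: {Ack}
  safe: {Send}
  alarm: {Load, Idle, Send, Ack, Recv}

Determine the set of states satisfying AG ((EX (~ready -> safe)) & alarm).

{Load, Ack}

Sat(~ready) = {Load, Idle, Check, Hold, Send, Halt, Err, Recv}
Sat(~ready -> safe) = {Send, Ack}
Sat(EX (~ready -> safe)) = {s : some successor in {Send, Ack}} = {Load, Idle, Ack}
Sat((EX (~ready -> safe)) & alarm) = {Load, Idle, Ack}
AG ((EX (~ready -> safe)) & alarm): greatest fixpoint, start Z0 = {Load, Idle, Ack}, keep only states in Sat with every successor in Z. Z1 = {Load, Ack}; fixed.
Sat(AG ((EX (~ready -> safe)) & alarm)) = {Load, Ack}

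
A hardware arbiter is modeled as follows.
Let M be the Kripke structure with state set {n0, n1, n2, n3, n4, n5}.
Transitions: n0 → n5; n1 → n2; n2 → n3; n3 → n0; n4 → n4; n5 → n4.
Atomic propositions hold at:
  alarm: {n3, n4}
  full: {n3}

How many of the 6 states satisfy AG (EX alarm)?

2

Sat(EX alarm) = {s : some successor in {n3, n4}} = {n2, n4, n5}
AG (EX alarm): greatest fixpoint, start Z0 = {n2, n4, n5}, keep only states in Sat with every successor in Z. Z1 = {n4, n5}; fixed.
Sat(AG (EX alarm)) = {n4, n5}
|Sat(AG (EX alarm))| = |{n4, n5}| = 2.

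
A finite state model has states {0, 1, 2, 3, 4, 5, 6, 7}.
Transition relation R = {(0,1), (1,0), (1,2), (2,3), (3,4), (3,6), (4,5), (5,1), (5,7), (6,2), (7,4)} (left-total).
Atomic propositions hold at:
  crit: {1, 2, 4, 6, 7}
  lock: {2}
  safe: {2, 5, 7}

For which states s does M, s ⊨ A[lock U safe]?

{2, 5, 7}

A[lock U safe]: least fixpoint, start Z0 = Sat(safe) = {2, 5, 7}, add states in Sat(lock) with every successor in Z. Already a fixed point.
Sat(A[lock U safe]) = {2, 5, 7}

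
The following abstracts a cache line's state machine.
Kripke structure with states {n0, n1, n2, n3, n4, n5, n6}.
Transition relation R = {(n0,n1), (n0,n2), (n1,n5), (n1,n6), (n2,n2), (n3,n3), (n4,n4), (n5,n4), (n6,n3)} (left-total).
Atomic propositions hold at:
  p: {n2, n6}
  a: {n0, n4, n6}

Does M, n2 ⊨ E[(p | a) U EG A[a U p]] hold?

Sat(p | a) = {n0, n2, n4, n6}
A[a U p]: least fixpoint, start Z0 = Sat(p) = {n2, n6}, add states in Sat(a) with every successor in Z. Already a fixed point.
Sat(A[a U p]) = {n2, n6}
EG A[a U p]: greatest fixpoint, start Z0 = {n2, n6}, keep only states in Sat with some successor in Z. Z1 = {n2}; fixed.
Sat(EG A[a U p]) = {n2}
E[(p | a) U EG A[a U p]]: least fixpoint, start Z0 = Sat(EG A[a U p]) = {n2}, add states in Sat(p | a) with some successor in Z. Z1 = {n0, n2}; fixed.
Sat(E[(p | a) U EG A[a U p]]) = {n0, n2}
n2 ∈ Sat(E[(p | a) U EG A[a U p]]) = {n0, n2}, so the formula holds at n2.

Yes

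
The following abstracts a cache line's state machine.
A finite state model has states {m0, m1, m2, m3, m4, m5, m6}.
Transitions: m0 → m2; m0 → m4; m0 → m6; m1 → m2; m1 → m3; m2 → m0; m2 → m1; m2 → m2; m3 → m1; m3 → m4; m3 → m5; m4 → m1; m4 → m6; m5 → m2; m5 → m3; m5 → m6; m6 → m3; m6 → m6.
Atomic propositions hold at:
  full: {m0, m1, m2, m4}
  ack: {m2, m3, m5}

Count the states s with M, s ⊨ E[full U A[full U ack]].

A[full U ack]: least fixpoint, start Z0 = Sat(ack) = {m2, m3, m5}, add states in Sat(full) with every successor in Z. Z1 = {m1, m2, m3, m5}; fixed.
Sat(A[full U ack]) = {m1, m2, m3, m5}
E[full U A[full U ack]]: least fixpoint, start Z0 = Sat(A[full U ack]) = {m1, m2, m3, m5}, add states in Sat(full) with some successor in Z. Z1 = {m0, m1, m2, m3, m4, m5}; fixed.
Sat(E[full U A[full U ack]]) = {m0, m1, m2, m3, m4, m5}
|Sat(E[full U A[full U ack]])| = |{m0, m1, m2, m3, m4, m5}| = 6.

6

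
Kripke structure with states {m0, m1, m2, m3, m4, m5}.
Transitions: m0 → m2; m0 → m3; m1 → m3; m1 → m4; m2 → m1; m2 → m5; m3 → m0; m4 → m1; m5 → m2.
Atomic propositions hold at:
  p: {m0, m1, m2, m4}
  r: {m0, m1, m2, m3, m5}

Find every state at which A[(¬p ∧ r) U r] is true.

Sat(¬p) = {m3, m5}
Sat(¬p ∧ r) = {m3, m5}
A[(¬p ∧ r) U r]: least fixpoint, start Z0 = Sat(r) = {m0, m1, m2, m3, m5}, add states in Sat(¬p ∧ r) with every successor in Z. Already a fixed point.
Sat(A[(¬p ∧ r) U r]) = {m0, m1, m2, m3, m5}

{m0, m1, m2, m3, m5}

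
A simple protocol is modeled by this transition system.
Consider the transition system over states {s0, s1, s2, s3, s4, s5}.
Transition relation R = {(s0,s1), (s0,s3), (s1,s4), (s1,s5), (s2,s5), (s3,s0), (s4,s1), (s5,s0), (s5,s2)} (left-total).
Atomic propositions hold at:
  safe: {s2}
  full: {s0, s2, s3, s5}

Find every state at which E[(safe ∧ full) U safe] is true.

Sat(safe ∧ full) = {s2}
E[(safe ∧ full) U safe]: least fixpoint, start Z0 = Sat(safe) = {s2}, add states in Sat(safe ∧ full) with some successor in Z. Already a fixed point.
Sat(E[(safe ∧ full) U safe]) = {s2}

{s2}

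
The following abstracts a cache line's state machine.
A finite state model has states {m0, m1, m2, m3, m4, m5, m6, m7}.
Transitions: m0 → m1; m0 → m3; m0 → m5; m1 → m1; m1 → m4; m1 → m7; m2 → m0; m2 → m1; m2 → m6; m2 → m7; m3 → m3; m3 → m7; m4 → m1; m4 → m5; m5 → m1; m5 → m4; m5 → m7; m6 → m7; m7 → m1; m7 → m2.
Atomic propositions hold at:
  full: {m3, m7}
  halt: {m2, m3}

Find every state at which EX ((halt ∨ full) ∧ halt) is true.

{m0, m3, m7}

Sat(halt ∨ full) = {m2, m3, m7}
Sat((halt ∨ full) ∧ halt) = {m2, m3}
Sat(EX ((halt ∨ full) ∧ halt)) = {s : some successor in {m2, m3}} = {m0, m3, m7}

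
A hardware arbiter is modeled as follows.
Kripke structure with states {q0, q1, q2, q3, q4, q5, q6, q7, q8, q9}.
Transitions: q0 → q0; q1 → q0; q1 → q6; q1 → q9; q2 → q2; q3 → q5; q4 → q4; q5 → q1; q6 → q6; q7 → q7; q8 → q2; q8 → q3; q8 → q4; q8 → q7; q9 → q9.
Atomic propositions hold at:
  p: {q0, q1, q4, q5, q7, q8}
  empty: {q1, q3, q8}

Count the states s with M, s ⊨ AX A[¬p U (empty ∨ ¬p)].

Sat(¬p) = {q2, q3, q6, q9}
Sat(empty ∨ ¬p) = {q1, q2, q3, q6, q8, q9}
A[¬p U (empty ∨ ¬p)]: least fixpoint, start Z0 = Sat((empty ∨ ¬p)) = {q1, q2, q3, q6, q8, q9}, add states in Sat(¬p) with every successor in Z. Already a fixed point.
Sat(A[¬p U (empty ∨ ¬p)]) = {q1, q2, q3, q6, q8, q9}
Sat(AX A[¬p U (empty ∨ ¬p)]) = {s : every successor in {q1, q2, q3, q6, q8, q9}} = {q2, q5, q6, q9}
|Sat(AX A[¬p U (empty ∨ ¬p)])| = |{q2, q5, q6, q9}| = 4.

4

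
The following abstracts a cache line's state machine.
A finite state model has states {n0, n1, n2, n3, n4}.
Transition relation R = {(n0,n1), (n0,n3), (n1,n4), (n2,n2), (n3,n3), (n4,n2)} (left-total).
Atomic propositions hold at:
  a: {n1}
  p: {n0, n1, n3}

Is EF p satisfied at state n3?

Yes

EF p: least fixpoint, start Z0 = {n0, n1, n3}, add states with some successor in Z. Already a fixed point.
Sat(EF p) = {n0, n1, n3}
n3 ∈ Sat(EF p) = {n0, n1, n3}, so the formula holds at n3.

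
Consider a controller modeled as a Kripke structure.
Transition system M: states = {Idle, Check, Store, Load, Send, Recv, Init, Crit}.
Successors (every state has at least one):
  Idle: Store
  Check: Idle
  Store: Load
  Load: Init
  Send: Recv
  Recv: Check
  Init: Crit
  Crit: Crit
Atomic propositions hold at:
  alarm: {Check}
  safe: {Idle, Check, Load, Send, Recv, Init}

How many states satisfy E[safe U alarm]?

E[safe U alarm]: least fixpoint, start Z0 = Sat(alarm) = {Check}, add states in Sat(safe) with some successor in Z. Z1 = {Check, Recv}; Z2 = {Check, Send, Recv}; fixed.
Sat(E[safe U alarm]) = {Check, Send, Recv}
|Sat(E[safe U alarm])| = |{Check, Send, Recv}| = 3.

3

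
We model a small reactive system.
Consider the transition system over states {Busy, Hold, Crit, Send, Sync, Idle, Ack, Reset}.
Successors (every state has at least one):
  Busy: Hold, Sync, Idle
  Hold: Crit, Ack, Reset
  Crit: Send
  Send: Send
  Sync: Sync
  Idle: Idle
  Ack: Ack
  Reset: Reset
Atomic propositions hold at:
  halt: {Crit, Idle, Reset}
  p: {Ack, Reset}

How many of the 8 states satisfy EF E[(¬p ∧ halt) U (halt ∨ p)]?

6

Sat(¬p) = {Busy, Hold, Crit, Send, Sync, Idle}
Sat(¬p ∧ halt) = {Crit, Idle}
Sat(halt ∨ p) = {Crit, Idle, Ack, Reset}
E[(¬p ∧ halt) U (halt ∨ p)]: least fixpoint, start Z0 = Sat((halt ∨ p)) = {Crit, Idle, Ack, Reset}, add states in Sat(¬p ∧ halt) with some successor in Z. Already a fixed point.
Sat(E[(¬p ∧ halt) U (halt ∨ p)]) = {Crit, Idle, Ack, Reset}
EF E[(¬p ∧ halt) U (halt ∨ p)]: least fixpoint, start Z0 = {Crit, Idle, Ack, Reset}, add states with some successor in Z. Z1 = {Busy, Hold, Crit, Idle, Ack, Reset}; fixed.
Sat(EF E[(¬p ∧ halt) U (halt ∨ p)]) = {Busy, Hold, Crit, Idle, Ack, Reset}
|Sat(EF E[(¬p ∧ halt) U (halt ∨ p)])| = |{Busy, Hold, Crit, Idle, Ack, Reset}| = 6.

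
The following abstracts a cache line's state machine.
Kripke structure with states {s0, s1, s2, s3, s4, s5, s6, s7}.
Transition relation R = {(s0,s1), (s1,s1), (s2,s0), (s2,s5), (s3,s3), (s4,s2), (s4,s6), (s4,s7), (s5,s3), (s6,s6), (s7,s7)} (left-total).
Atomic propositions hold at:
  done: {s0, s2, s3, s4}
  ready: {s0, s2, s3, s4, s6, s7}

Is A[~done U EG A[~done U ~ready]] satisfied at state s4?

Sat(~done) = {s1, s5, s6, s7}
Sat(~ready) = {s1, s5}
A[~done U ~ready]: least fixpoint, start Z0 = Sat(~ready) = {s1, s5}, add states in Sat(~done) with every successor in Z. Already a fixed point.
Sat(A[~done U ~ready]) = {s1, s5}
EG A[~done U ~ready]: greatest fixpoint, start Z0 = {s1, s5}, keep only states in Sat with some successor in Z. Z1 = {s1}; fixed.
Sat(EG A[~done U ~ready]) = {s1}
A[~done U EG A[~done U ~ready]]: least fixpoint, start Z0 = Sat(EG A[~done U ~ready]) = {s1}, add states in Sat(~done) with every successor in Z. Already a fixed point.
Sat(A[~done U EG A[~done U ~ready]]) = {s1}
s4 ∉ Sat(A[~done U EG A[~done U ~ready]]) = {s1}, so the formula does not hold at s4.

No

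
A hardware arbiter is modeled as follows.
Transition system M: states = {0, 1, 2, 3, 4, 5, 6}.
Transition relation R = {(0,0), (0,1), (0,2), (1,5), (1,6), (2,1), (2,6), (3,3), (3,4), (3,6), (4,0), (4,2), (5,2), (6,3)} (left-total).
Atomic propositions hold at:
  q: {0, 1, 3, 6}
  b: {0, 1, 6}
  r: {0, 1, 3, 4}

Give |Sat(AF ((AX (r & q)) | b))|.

Sat(r & q) = {0, 1, 3}
Sat(AX (r & q)) = {s : every successor in {0, 1, 3}} = {6}
Sat((AX (r & q)) | b) = {0, 1, 6}
AF ((AX (r & q)) | b): least fixpoint, start Z0 = {0, 1, 6}, add states with every successor in Z. Z1 = {0, 1, 2, 6}; Z2 = {0, 1, 2, 4, 5, 6}; fixed.
Sat(AF ((AX (r & q)) | b)) = {0, 1, 2, 4, 5, 6}
|Sat(AF ((AX (r & q)) | b))| = |{0, 1, 2, 4, 5, 6}| = 6.

6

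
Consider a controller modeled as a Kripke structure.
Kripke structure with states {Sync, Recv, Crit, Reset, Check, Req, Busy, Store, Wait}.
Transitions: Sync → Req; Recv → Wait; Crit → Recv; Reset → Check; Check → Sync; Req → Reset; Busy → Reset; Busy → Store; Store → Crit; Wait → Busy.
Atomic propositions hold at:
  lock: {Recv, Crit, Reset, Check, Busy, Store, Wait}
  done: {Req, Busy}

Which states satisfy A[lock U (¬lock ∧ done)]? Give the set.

{Req}

Sat(¬lock) = {Sync, Req}
Sat(¬lock ∧ done) = {Req}
A[lock U (¬lock ∧ done)]: least fixpoint, start Z0 = Sat((¬lock ∧ done)) = {Req}, add states in Sat(lock) with every successor in Z. Already a fixed point.
Sat(A[lock U (¬lock ∧ done)]) = {Req}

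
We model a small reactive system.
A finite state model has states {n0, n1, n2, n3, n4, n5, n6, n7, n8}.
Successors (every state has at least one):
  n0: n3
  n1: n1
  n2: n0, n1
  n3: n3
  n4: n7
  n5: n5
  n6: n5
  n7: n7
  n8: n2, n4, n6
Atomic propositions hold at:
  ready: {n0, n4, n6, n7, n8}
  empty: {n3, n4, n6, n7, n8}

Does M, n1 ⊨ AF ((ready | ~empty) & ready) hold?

Sat(~empty) = {n0, n1, n2, n5}
Sat(ready | ~empty) = {n0, n1, n2, n4, n5, n6, n7, n8}
Sat((ready | ~empty) & ready) = {n0, n4, n6, n7, n8}
AF ((ready | ~empty) & ready): least fixpoint, start Z0 = {n0, n4, n6, n7, n8}, add states with every successor in Z. Already a fixed point.
Sat(AF ((ready | ~empty) & ready)) = {n0, n4, n6, n7, n8}
n1 ∉ Sat(AF ((ready | ~empty) & ready)) = {n0, n4, n6, n7, n8}, so the formula does not hold at n1.

No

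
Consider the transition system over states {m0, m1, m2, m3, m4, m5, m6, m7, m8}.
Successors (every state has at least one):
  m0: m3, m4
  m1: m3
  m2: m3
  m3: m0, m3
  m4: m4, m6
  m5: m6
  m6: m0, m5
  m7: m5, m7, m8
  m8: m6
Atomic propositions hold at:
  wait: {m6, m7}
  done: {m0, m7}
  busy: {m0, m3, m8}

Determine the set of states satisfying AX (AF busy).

{m1, m2, m3}

AF busy: least fixpoint, start Z0 = {m0, m3, m8}, add states with every successor in Z. Z1 = {m0, m1, m2, m3, m8}; fixed.
Sat(AF busy) = {m0, m1, m2, m3, m8}
Sat(AX (AF busy)) = {s : every successor in {m0, m1, m2, m3, m8}} = {m1, m2, m3}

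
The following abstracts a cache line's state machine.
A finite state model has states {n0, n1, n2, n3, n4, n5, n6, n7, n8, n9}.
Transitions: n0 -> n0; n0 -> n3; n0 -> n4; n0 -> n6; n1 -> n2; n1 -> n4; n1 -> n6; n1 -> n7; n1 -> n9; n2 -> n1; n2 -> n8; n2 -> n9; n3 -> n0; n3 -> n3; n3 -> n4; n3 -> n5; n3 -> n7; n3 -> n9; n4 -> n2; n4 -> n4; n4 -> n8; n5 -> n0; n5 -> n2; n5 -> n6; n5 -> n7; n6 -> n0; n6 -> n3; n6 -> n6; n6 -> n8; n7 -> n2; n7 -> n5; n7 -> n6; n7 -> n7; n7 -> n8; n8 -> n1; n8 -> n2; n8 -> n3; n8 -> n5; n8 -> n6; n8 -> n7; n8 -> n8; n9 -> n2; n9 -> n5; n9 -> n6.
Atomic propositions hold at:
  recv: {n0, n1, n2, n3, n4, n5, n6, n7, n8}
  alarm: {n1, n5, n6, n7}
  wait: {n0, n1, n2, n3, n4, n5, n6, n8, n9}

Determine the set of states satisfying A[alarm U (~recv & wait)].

{n9}

Sat(~recv) = {n9}
Sat(~recv & wait) = {n9}
A[alarm U (~recv & wait)]: least fixpoint, start Z0 = Sat((~recv & wait)) = {n9}, add states in Sat(alarm) with every successor in Z. Already a fixed point.
Sat(A[alarm U (~recv & wait)]) = {n9}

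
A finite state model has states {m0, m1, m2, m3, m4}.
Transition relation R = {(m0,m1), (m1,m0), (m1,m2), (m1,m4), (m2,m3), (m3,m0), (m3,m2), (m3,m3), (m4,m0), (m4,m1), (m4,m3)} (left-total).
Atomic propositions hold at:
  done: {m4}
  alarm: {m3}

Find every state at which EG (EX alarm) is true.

Sat(EX alarm) = {s : some successor in {m3}} = {m2, m3, m4}
EG (EX alarm): greatest fixpoint, start Z0 = {m2, m3, m4}, keep only states in Sat with some successor in Z. Already a fixed point.
Sat(EG (EX alarm)) = {m2, m3, m4}

{m2, m3, m4}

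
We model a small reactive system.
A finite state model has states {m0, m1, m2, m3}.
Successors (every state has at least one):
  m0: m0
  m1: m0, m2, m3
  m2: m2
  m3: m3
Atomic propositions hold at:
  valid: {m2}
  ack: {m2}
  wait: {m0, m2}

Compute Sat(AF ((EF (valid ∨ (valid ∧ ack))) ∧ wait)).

{m2}

Sat(valid ∧ ack) = {m2}
Sat(valid ∨ (valid ∧ ack)) = {m2}
EF (valid ∨ (valid ∧ ack)): least fixpoint, start Z0 = {m2}, add states with some successor in Z. Z1 = {m1, m2}; fixed.
Sat(EF (valid ∨ (valid ∧ ack))) = {m1, m2}
Sat((EF (valid ∨ (valid ∧ ack))) ∧ wait) = {m2}
AF ((EF (valid ∨ (valid ∧ ack))) ∧ wait): least fixpoint, start Z0 = {m2}, add states with every successor in Z. Already a fixed point.
Sat(AF ((EF (valid ∨ (valid ∧ ack))) ∧ wait)) = {m2}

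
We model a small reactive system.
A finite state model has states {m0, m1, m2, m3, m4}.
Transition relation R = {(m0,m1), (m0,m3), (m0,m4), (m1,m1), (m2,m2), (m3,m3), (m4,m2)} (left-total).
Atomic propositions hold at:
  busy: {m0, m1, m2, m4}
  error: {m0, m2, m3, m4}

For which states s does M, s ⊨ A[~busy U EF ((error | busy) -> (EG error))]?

Sat(~busy) = {m3}
Sat(error | busy) = {m0, m1, m2, m3, m4}
EG error: greatest fixpoint, start Z0 = {m0, m2, m3, m4}, keep only states in Sat with some successor in Z. Already a fixed point.
Sat(EG error) = {m0, m2, m3, m4}
Sat((error | busy) -> (EG error)) = {m0, m2, m3, m4}
EF ((error | busy) -> (EG error)): least fixpoint, start Z0 = {m0, m2, m3, m4}, add states with some successor in Z. Already a fixed point.
Sat(EF ((error | busy) -> (EG error))) = {m0, m2, m3, m4}
A[~busy U EF ((error | busy) -> (EG error))]: least fixpoint, start Z0 = Sat(EF ((error | busy) -> (EG error))) = {m0, m2, m3, m4}, add states in Sat(~busy) with every successor in Z. Already a fixed point.
Sat(A[~busy U EF ((error | busy) -> (EG error))]) = {m0, m2, m3, m4}

{m0, m2, m3, m4}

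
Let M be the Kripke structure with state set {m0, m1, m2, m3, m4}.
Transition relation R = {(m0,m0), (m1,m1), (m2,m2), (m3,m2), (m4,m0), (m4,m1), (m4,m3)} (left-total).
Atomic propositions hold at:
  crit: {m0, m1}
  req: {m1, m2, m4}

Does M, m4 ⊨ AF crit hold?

No

AF crit: least fixpoint, start Z0 = {m0, m1}, add states with every successor in Z. Already a fixed point.
Sat(AF crit) = {m0, m1}
m4 ∉ Sat(AF crit) = {m0, m1}, so the formula does not hold at m4.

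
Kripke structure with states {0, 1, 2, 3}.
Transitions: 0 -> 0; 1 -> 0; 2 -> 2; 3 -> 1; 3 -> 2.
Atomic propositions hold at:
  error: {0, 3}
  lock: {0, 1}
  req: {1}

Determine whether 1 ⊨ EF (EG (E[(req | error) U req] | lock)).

Sat(req | error) = {0, 1, 3}
E[(req | error) U req]: least fixpoint, start Z0 = Sat(req) = {1}, add states in Sat(req | error) with some successor in Z. Z1 = {1, 3}; fixed.
Sat(E[(req | error) U req]) = {1, 3}
Sat(E[(req | error) U req] | lock) = {0, 1, 3}
EG (E[(req | error) U req] | lock): greatest fixpoint, start Z0 = {0, 1, 3}, keep only states in Sat with some successor in Z. Already a fixed point.
Sat(EG (E[(req | error) U req] | lock)) = {0, 1, 3}
EF (EG (E[(req | error) U req] | lock)): least fixpoint, start Z0 = {0, 1, 3}, add states with some successor in Z. Already a fixed point.
Sat(EF (EG (E[(req | error) U req] | lock))) = {0, 1, 3}
1 ∈ Sat(EF (EG (E[(req | error) U req] | lock))) = {0, 1, 3}, so the formula holds at 1.

Yes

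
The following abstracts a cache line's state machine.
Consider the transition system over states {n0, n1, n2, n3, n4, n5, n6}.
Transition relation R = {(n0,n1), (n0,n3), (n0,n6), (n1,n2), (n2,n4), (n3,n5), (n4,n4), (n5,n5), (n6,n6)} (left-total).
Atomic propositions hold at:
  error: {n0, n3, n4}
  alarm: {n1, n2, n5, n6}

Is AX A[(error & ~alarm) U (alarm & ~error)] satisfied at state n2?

Sat(~alarm) = {n0, n3, n4}
Sat(error & ~alarm) = {n0, n3, n4}
Sat(~error) = {n1, n2, n5, n6}
Sat(alarm & ~error) = {n1, n2, n5, n6}
A[(error & ~alarm) U (alarm & ~error)]: least fixpoint, start Z0 = Sat((alarm & ~error)) = {n1, n2, n5, n6}, add states in Sat(error & ~alarm) with every successor in Z. Z1 = {n1, n2, n3, n5, n6}; Z2 = {n0, n1, n2, n3, n5, n6}; fixed.
Sat(A[(error & ~alarm) U (alarm & ~error)]) = {n0, n1, n2, n3, n5, n6}
Sat(AX A[(error & ~alarm) U (alarm & ~error)]) = {s : every successor in {n0, n1, n2, n3, n5, n6}} = {n0, n1, n3, n5, n6}
n2 ∉ Sat(AX A[(error & ~alarm) U (alarm & ~error)]) = {n0, n1, n3, n5, n6}, so the formula does not hold at n2.

No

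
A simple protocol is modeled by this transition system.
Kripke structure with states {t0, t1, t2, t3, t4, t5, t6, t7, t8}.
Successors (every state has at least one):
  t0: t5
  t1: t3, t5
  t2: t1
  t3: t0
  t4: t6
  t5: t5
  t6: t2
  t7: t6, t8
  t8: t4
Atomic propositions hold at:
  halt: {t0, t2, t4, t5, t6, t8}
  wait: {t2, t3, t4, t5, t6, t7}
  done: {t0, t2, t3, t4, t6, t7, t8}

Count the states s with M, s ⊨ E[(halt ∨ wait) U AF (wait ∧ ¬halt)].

Sat(halt ∨ wait) = {t0, t2, t3, t4, t5, t6, t7, t8}
Sat(¬halt) = {t1, t3, t7}
Sat(wait ∧ ¬halt) = {t3, t7}
AF (wait ∧ ¬halt): least fixpoint, start Z0 = {t3, t7}, add states with every successor in Z. Already a fixed point.
Sat(AF (wait ∧ ¬halt)) = {t3, t7}
E[(halt ∨ wait) U AF (wait ∧ ¬halt)]: least fixpoint, start Z0 = Sat(AF (wait ∧ ¬halt)) = {t3, t7}, add states in Sat(halt ∨ wait) with some successor in Z. Already a fixed point.
Sat(E[(halt ∨ wait) U AF (wait ∧ ¬halt)]) = {t3, t7}
|Sat(E[(halt ∨ wait) U AF (wait ∧ ¬halt)])| = |{t3, t7}| = 2.

2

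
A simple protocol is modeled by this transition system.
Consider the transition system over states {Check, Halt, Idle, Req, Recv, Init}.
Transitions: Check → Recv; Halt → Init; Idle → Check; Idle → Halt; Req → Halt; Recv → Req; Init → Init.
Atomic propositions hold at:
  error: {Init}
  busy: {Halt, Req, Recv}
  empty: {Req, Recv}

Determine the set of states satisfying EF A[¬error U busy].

Sat(¬error) = {Check, Halt, Idle, Req, Recv}
A[¬error U busy]: least fixpoint, start Z0 = Sat(busy) = {Halt, Req, Recv}, add states in Sat(¬error) with every successor in Z. Z1 = {Check, Halt, Req, Recv}; Z2 = {Check, Halt, Idle, Req, Recv}; fixed.
Sat(A[¬error U busy]) = {Check, Halt, Idle, Req, Recv}
EF A[¬error U busy]: least fixpoint, start Z0 = {Check, Halt, Idle, Req, Recv}, add states with some successor in Z. Already a fixed point.
Sat(EF A[¬error U busy]) = {Check, Halt, Idle, Req, Recv}

{Check, Halt, Idle, Req, Recv}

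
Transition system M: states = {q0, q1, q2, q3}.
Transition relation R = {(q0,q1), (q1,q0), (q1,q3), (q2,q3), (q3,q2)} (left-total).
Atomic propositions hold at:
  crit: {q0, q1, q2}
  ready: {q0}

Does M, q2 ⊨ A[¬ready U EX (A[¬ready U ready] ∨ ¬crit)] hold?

Sat(¬ready) = {q1, q2, q3}
A[¬ready U ready]: least fixpoint, start Z0 = Sat(ready) = {q0}, add states in Sat(¬ready) with every successor in Z. Already a fixed point.
Sat(A[¬ready U ready]) = {q0}
Sat(¬crit) = {q3}
Sat(A[¬ready U ready] ∨ ¬crit) = {q0, q3}
Sat(EX (A[¬ready U ready] ∨ ¬crit)) = {s : some successor in {q0, q3}} = {q1, q2}
A[¬ready U EX (A[¬ready U ready] ∨ ¬crit)]: least fixpoint, start Z0 = Sat(EX (A[¬ready U ready] ∨ ¬crit)) = {q1, q2}, add states in Sat(¬ready) with every successor in Z. Z1 = {q1, q2, q3}; fixed.
Sat(A[¬ready U EX (A[¬ready U ready] ∨ ¬crit)]) = {q1, q2, q3}
q2 ∈ Sat(A[¬ready U EX (A[¬ready U ready] ∨ ¬crit)]) = {q1, q2, q3}, so the formula holds at q2.

Yes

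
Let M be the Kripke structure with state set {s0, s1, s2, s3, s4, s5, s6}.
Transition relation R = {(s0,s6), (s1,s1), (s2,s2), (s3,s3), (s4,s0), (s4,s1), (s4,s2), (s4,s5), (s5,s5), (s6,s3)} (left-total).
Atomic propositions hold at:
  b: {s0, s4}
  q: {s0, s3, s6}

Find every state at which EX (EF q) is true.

{s0, s3, s4, s6}

EF q: least fixpoint, start Z0 = {s0, s3, s6}, add states with some successor in Z. Z1 = {s0, s3, s4, s6}; fixed.
Sat(EF q) = {s0, s3, s4, s6}
Sat(EX (EF q)) = {s : some successor in {s0, s3, s4, s6}} = {s0, s3, s4, s6}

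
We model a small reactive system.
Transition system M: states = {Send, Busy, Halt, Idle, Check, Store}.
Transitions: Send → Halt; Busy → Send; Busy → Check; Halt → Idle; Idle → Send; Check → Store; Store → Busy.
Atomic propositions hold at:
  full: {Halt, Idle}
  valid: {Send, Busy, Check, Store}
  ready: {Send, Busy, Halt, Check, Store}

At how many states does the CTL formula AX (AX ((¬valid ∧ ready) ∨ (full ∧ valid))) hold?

1

Sat(¬valid) = {Halt, Idle}
Sat(¬valid ∧ ready) = {Halt}
Sat(full ∧ valid) = ∅
Sat((¬valid ∧ ready) ∨ (full ∧ valid)) = {Halt}
Sat(AX ((¬valid ∧ ready) ∨ (full ∧ valid))) = {s : every successor in {Halt}} = {Send}
Sat(AX (AX ((¬valid ∧ ready) ∨ (full ∧ valid)))) = {s : every successor in {Send}} = {Idle}
|Sat(AX (AX ((¬valid ∧ ready) ∨ (full ∧ valid))))| = |{Idle}| = 1.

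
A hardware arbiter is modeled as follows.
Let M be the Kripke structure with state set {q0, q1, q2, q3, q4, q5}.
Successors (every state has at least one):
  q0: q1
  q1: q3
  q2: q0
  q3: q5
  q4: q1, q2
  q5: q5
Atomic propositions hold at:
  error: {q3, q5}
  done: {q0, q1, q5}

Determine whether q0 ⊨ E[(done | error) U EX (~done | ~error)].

Yes

Sat(done | error) = {q0, q1, q3, q5}
Sat(~done) = {q2, q3, q4}
Sat(~error) = {q0, q1, q2, q4}
Sat(~done | ~error) = {q0, q1, q2, q3, q4}
Sat(EX (~done | ~error)) = {s : some successor in {q0, q1, q2, q3, q4}} = {q0, q1, q2, q4}
E[(done | error) U EX (~done | ~error)]: least fixpoint, start Z0 = Sat(EX (~done | ~error)) = {q0, q1, q2, q4}, add states in Sat(done | error) with some successor in Z. Already a fixed point.
Sat(E[(done | error) U EX (~done | ~error)]) = {q0, q1, q2, q4}
q0 ∈ Sat(E[(done | error) U EX (~done | ~error)]) = {q0, q1, q2, q4}, so the formula holds at q0.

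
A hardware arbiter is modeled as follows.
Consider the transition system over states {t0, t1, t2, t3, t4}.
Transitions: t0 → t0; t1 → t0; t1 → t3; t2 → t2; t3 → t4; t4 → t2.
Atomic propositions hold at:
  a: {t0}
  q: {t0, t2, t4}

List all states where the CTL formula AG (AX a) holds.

{t0}

Sat(AX a) = {s : every successor in {t0}} = {t0}
AG (AX a): greatest fixpoint, start Z0 = {t0}, keep only states in Sat with every successor in Z. Already a fixed point.
Sat(AG (AX a)) = {t0}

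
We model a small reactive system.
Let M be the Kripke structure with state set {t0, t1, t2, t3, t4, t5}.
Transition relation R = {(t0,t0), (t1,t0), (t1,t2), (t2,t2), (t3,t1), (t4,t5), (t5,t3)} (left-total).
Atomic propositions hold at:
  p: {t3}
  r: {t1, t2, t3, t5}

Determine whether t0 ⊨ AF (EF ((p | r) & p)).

No

Sat(p | r) = {t1, t2, t3, t5}
Sat((p | r) & p) = {t3}
EF ((p | r) & p): least fixpoint, start Z0 = {t3}, add states with some successor in Z. Z1 = {t3, t5}; Z2 = {t3, t4, t5}; fixed.
Sat(EF ((p | r) & p)) = {t3, t4, t5}
AF (EF ((p | r) & p)): least fixpoint, start Z0 = {t3, t4, t5}, add states with every successor in Z. Already a fixed point.
Sat(AF (EF ((p | r) & p))) = {t3, t4, t5}
t0 ∉ Sat(AF (EF ((p | r) & p))) = {t3, t4, t5}, so the formula does not hold at t0.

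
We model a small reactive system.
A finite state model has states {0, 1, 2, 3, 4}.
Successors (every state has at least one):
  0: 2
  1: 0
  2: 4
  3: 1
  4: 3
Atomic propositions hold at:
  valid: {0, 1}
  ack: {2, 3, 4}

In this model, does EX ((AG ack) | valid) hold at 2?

No

AG ack: greatest fixpoint, start Z0 = {2, 3, 4}, keep only states in Sat with every successor in Z. Z1 = {2, 4}; Z2 = {2}; Z3 = ∅; fixed.
Sat(AG ack) = ∅
Sat((AG ack) | valid) = {0, 1}
Sat(EX ((AG ack) | valid)) = {s : some successor in {0, 1}} = {1, 3}
2 ∉ Sat(EX ((AG ack) | valid)) = {1, 3}, so the formula does not hold at 2.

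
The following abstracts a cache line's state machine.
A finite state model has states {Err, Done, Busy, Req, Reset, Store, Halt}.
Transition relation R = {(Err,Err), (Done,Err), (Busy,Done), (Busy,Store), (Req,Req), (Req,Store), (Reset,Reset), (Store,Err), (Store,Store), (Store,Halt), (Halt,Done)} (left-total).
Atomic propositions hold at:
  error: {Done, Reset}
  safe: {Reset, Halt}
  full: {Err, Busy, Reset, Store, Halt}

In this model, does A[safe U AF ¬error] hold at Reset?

No

Sat(¬error) = {Err, Busy, Req, Store, Halt}
AF ¬error: least fixpoint, start Z0 = {Err, Busy, Req, Store, Halt}, add states with every successor in Z. Z1 = {Err, Done, Busy, Req, Store, Halt}; fixed.
Sat(AF ¬error) = {Err, Done, Busy, Req, Store, Halt}
A[safe U AF ¬error]: least fixpoint, start Z0 = Sat(AF ¬error) = {Err, Done, Busy, Req, Store, Halt}, add states in Sat(safe) with every successor in Z. Already a fixed point.
Sat(A[safe U AF ¬error]) = {Err, Done, Busy, Req, Store, Halt}
Reset ∉ Sat(A[safe U AF ¬error]) = {Err, Done, Busy, Req, Store, Halt}, so the formula does not hold at Reset.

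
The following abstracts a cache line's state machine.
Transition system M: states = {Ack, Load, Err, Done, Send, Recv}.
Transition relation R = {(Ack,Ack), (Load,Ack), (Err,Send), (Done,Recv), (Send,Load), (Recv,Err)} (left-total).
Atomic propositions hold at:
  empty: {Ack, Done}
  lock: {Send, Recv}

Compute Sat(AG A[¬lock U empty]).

{Ack, Load}

Sat(¬lock) = {Ack, Load, Err, Done}
A[¬lock U empty]: least fixpoint, start Z0 = Sat(empty) = {Ack, Done}, add states in Sat(¬lock) with every successor in Z. Z1 = {Ack, Load, Done}; fixed.
Sat(A[¬lock U empty]) = {Ack, Load, Done}
AG A[¬lock U empty]: greatest fixpoint, start Z0 = {Ack, Load, Done}, keep only states in Sat with every successor in Z. Z1 = {Ack, Load}; fixed.
Sat(AG A[¬lock U empty]) = {Ack, Load}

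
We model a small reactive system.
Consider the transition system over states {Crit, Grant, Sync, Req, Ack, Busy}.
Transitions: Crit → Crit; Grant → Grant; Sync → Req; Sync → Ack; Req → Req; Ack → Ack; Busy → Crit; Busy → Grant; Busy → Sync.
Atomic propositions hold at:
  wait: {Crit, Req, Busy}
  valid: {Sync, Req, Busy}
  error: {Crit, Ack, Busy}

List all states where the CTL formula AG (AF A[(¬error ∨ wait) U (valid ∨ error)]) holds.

{Crit, Sync, Req, Ack}

Sat(¬error) = {Grant, Sync, Req}
Sat(¬error ∨ wait) = {Crit, Grant, Sync, Req, Busy}
Sat(valid ∨ error) = {Crit, Sync, Req, Ack, Busy}
A[(¬error ∨ wait) U (valid ∨ error)]: least fixpoint, start Z0 = Sat((valid ∨ error)) = {Crit, Sync, Req, Ack, Busy}, add states in Sat(¬error ∨ wait) with every successor in Z. Already a fixed point.
Sat(A[(¬error ∨ wait) U (valid ∨ error)]) = {Crit, Sync, Req, Ack, Busy}
AF A[(¬error ∨ wait) U (valid ∨ error)]: least fixpoint, start Z0 = {Crit, Sync, Req, Ack, Busy}, add states with every successor in Z. Already a fixed point.
Sat(AF A[(¬error ∨ wait) U (valid ∨ error)]) = {Crit, Sync, Req, Ack, Busy}
AG (AF A[(¬error ∨ wait) U (valid ∨ error)]): greatest fixpoint, start Z0 = {Crit, Sync, Req, Ack, Busy}, keep only states in Sat with every successor in Z. Z1 = {Crit, Sync, Req, Ack}; fixed.
Sat(AG (AF A[(¬error ∨ wait) U (valid ∨ error)])) = {Crit, Sync, Req, Ack}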